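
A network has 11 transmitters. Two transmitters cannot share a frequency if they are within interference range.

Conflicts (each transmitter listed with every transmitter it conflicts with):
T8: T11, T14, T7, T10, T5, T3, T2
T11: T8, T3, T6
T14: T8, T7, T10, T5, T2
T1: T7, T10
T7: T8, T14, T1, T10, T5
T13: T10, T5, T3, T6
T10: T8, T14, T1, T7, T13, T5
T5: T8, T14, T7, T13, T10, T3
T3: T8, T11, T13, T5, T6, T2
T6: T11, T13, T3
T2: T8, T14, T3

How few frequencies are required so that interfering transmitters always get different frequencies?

5

T8, T14, T7, T10, T5 pairwise conflict, so at least 5 frequencies are needed.
Using 5 frequencies: T8=1, T11=2, T14=4, T1=1, T7=5, T13=1, T10=3, T5=2, T3=3, T6=4, T2=2. Each listed conflict is separated.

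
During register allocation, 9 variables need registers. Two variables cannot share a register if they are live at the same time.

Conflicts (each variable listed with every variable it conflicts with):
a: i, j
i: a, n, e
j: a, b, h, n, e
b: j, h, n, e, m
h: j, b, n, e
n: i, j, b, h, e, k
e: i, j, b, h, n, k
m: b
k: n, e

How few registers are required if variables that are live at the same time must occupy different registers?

j, b, h, n, e are mutually in conflict, so at least 5 registers are needed.
5 registers suffice: register 1 → {a, e, m}; register 2 → {n}; register 3 → {i, j, k}; register 4 → {b}; register 5 → {h}. Every pair that conflicts lands in different registers.

5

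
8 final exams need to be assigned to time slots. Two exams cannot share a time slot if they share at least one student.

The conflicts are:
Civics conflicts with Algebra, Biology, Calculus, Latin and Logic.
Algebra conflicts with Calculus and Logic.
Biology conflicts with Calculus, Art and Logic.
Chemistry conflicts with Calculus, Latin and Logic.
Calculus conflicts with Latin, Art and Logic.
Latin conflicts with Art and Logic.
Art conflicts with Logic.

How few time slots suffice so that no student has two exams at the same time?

4

Biology, Calculus, Art, Logic are mutually in conflict, so at least 4 time slots are needed.
Using 4 time slots: Civics=3, Algebra=4, Biology=4, Chemistry=3, Calculus=1, Latin=4, Art=3, Logic=2. No two conflicting exams share a time slot.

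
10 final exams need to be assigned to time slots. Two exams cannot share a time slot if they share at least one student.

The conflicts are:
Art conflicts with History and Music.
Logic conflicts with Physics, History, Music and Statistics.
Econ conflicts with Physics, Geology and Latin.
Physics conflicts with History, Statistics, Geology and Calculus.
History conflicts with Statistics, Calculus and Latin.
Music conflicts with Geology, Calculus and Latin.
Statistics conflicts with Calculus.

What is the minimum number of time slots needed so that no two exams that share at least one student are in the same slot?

Logic, Physics, History, Statistics all conflict with each other, so at least 4 time slots are needed.
4 time slots suffice: time slot 1 → {Econ, History, Music}; time slot 2 → {Art, Physics, Latin}; time slot 3 → {Logic, Geology, Calculus}; time slot 4 → {Statistics}. Each listed conflict is separated.

4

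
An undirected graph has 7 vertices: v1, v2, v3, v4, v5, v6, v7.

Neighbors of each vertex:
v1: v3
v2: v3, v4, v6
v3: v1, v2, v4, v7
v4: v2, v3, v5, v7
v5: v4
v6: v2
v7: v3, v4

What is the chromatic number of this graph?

v2, v3, v4 are mutually adjacent, so at least 3 colors are needed.
3 colors suffice: color 1 → {v1, v4, v6}; color 2 → {v3, v5}; color 3 → {v2, v7}. Every edge joins two different colors.

3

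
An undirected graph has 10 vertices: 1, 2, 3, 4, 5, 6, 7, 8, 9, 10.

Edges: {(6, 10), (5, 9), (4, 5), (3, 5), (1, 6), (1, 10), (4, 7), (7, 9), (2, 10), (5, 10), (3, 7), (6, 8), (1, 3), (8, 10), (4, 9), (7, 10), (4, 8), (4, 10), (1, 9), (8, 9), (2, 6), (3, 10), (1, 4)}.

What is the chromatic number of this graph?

3, 7, 10 form a triangle, so at least 3 colors are needed.
3 colors suffice: color red → {9, 10}; color blue → {3, 4, 6}; color green → {1, 2, 5, 7, 8}. Every edge joins two different colors.

3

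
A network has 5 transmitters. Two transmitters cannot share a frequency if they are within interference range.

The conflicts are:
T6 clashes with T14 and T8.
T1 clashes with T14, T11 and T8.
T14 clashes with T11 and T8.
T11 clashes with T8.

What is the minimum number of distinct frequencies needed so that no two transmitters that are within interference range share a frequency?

4

T1, T14, T11, T8 all conflict with each other, so at least 4 frequencies are needed.
Using 4 frequencies: T6=3, T1=3, T14=1, T11=4, T8=2. Every pair that conflicts lands in different frequencies.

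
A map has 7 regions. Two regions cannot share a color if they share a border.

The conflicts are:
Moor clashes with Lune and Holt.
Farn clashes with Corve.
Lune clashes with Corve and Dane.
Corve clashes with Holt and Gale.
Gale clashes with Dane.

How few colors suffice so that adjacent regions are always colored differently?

Lune and Dane conflict, so at least 2 colors are needed.
2 colors suffice: color 1 → {Moor, Corve, Dane}; color 2 → {Farn, Lune, Holt, Gale}. Every pair that conflicts lands in different colors.

2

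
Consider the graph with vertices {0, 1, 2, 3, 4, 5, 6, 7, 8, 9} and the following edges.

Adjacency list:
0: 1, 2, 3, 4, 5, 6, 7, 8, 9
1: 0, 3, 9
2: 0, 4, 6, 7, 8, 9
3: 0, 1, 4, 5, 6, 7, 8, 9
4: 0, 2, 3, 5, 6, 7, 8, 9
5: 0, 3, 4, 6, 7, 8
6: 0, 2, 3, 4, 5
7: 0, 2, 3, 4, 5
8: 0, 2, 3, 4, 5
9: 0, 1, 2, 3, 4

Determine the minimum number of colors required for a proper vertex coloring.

0, 3, 4, 5, 6 form a clique, so at least 5 colors are needed.
5 colors suffice: color a → {0}; color b → {1, 4}; color c → {2, 3}; color d → {5, 9}; color e → {6, 7, 8}. No two adjacent vertices share a color.

5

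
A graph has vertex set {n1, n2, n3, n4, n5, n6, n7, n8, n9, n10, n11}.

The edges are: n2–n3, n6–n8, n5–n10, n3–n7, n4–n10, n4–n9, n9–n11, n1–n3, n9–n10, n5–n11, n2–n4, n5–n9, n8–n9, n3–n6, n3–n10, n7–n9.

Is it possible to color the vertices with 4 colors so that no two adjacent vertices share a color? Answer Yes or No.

The chromatic number is 3. n5, n9, n10 are mutually adjacent, so at least 3 colors are needed.
One proper 3-coloring: n1=2, n2=2, n3=1, n4=3, n5=3, n6=3, n7=2, n8=2, n9=1, n10=2, n11=2.
Since 4 ≥ 3, a proper 4-coloring certainly exists.

Yes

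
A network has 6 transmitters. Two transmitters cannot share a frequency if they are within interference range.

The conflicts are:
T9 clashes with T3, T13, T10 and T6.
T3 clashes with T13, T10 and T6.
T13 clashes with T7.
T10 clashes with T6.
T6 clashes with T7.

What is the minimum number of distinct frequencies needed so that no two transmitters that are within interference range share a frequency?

T9, T3, T10, T6 pairwise conflict, so at least 4 frequencies are needed.
Using 4 frequencies: T9=2, T3=1, T13=3, T10=4, T6=3, T7=1. Every pair that conflicts lands in different frequencies.

4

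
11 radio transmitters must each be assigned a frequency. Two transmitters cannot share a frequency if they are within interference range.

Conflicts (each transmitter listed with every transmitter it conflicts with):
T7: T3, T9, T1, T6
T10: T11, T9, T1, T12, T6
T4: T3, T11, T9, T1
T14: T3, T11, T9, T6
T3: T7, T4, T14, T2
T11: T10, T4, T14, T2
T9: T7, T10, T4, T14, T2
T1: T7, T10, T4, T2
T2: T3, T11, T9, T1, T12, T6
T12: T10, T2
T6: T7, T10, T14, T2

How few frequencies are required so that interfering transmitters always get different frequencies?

2

T14 and T11 conflict, so at least 2 frequencies are needed.
2 frequencies suffice: frequency 1 → {T7, T10, T4, T14, T2}; frequency 2 → {T3, T11, T9, T1, T12, T6}. Every pair that conflicts lands in different frequencies.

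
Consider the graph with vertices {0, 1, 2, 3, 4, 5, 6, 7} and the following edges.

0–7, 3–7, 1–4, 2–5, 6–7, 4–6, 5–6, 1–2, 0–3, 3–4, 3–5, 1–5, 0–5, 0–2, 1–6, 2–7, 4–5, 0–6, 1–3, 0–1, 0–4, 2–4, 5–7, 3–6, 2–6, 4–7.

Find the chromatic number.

0, 3, 4, 5, 6, 7 are mutually adjacent (a clique of size 6), so at least 6 colors are needed.
One proper 6-coloring: 0=blue, 1=orange, 2=purple, 3=purple, 4=green, 5=yellow, 6=red, 7=orange. Each edge has distinct colors on its endpoints.

6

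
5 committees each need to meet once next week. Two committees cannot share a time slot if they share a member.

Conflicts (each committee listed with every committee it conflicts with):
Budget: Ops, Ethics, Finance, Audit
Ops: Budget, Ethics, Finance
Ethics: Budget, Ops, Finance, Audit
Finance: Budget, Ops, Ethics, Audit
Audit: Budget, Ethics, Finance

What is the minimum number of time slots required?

Budget, Ops, Ethics, Finance all conflict with each other, so at least 4 time slots are needed.
Using 4 time slots: Budget=1, Ops=4, Ethics=3, Finance=2, Audit=4. No two conflicting committees share a time slot.

4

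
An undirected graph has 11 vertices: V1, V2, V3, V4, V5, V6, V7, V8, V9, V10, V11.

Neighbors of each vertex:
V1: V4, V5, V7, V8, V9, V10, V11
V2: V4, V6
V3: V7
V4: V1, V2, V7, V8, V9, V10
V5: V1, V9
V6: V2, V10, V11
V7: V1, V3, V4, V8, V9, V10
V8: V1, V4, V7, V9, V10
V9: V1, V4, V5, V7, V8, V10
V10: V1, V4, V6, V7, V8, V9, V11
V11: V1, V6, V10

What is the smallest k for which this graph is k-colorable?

V1, V4, V7, V8, V9, V10 form a clique, so at least 6 colors are needed.
6 colors suffice: V1=2, V2=1, V3=1, V4=5, V5=1, V6=2, V7=3, V8=6, V9=4, V10=1, V11=3. Each edge has distinct colors on its endpoints.

6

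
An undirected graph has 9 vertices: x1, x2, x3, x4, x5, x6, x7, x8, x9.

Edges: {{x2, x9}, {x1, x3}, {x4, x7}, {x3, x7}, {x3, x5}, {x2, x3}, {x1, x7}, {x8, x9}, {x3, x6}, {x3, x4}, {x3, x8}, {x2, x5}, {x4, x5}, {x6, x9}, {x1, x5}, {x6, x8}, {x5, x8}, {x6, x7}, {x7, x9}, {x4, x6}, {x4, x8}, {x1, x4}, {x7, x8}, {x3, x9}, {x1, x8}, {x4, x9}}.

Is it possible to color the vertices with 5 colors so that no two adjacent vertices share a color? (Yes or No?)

x3, x4, x6, x7, x8, x9 are pairwise adjacent (a clique of size 6), so at least 6 colors are needed.
So 5 colors are not enough.

No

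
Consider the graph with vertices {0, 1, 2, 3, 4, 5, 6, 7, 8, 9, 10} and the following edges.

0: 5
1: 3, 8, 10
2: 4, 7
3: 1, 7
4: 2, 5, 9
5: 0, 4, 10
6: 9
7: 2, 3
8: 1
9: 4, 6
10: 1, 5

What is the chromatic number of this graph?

3

The cycle 10-5-4-2-7-3-1-10 has odd length 7, so it cannot be 2-colored; at least 3 colors are needed.
3 colors suffice: color a → {0, 1, 4, 6, 7}; color b → {2, 3, 5, 8, 9}; color c → {10}. No two adjacent vertices share a color.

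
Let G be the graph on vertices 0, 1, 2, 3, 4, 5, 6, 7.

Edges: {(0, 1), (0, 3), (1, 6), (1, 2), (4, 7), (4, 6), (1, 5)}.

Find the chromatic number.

4 and 7 are adjacent, so at least 2 colors are needed.
2 colors suffice: 0=b, 1=a, 2=b, 3=a, 4=a, 5=b, 6=b, 7=b. Each edge has distinct colors on its endpoints.

2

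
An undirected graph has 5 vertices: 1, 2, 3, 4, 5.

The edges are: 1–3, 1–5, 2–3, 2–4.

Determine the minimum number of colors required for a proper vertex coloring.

2 and 3 are adjacent, so at least 2 colors are needed.
2 colors suffice: color red → {1, 2}; color blue → {3, 4, 5}. Every edge joins two different colors.

2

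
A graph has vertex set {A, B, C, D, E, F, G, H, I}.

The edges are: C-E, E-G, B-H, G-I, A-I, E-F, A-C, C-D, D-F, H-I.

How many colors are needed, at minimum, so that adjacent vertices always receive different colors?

3

The cycle C-E-G-I-A-C has odd length 5, so it cannot be 2-colored; at least 3 colors are needed.
One proper 3-coloring: A=3, B=1, C=2, D=1, E=1, F=2, G=2, H=2, I=1. Every edge joins two different colors.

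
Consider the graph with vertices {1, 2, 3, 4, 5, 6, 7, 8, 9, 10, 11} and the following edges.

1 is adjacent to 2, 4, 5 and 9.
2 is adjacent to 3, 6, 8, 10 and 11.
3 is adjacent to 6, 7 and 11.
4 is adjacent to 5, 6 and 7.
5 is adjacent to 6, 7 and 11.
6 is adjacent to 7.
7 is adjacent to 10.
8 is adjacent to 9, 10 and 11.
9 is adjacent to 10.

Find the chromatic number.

4

4, 5, 6, 7 form a clique, so at least 4 colors are needed.
4 colors suffice: color red → {2, 7, 9}; color blue → {3, 5, 10}; color green → {1, 6, 11}; color yellow → {4, 8}. Each edge has distinct colors on its endpoints.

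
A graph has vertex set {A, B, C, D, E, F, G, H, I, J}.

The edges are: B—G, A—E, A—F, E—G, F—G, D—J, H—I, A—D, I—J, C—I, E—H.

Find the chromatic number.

2

F and G are adjacent, so at least 2 colors are needed.
A valid assignment using 2 colors: A=1, B=2, C=1, D=2, E=2, F=2, G=1, H=1, I=2, J=1. No two adjacent vertices share a color.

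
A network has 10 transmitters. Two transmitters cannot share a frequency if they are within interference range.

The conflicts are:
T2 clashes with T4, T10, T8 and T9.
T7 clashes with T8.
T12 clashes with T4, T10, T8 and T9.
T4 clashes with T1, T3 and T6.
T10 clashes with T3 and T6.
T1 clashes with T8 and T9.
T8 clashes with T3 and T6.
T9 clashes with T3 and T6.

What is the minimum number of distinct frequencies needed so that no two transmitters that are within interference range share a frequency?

2

T10 and T6 conflict, so at least 2 frequencies are needed.
2 frequencies suffice: T2=2, T7=2, T12=2, T4=1, T10=1, T1=2, T8=1, T9=1, T3=2, T6=2. Every pair that conflicts lands in different frequencies.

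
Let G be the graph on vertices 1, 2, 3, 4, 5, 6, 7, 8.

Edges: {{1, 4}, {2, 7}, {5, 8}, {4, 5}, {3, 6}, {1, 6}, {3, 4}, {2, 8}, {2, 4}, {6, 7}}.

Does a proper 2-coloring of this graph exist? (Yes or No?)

The cycle 7-2-4-1-6-7 has odd length 5, so it cannot be 2-colored; at least 3 colors are needed.
So 2 colors are not enough.

No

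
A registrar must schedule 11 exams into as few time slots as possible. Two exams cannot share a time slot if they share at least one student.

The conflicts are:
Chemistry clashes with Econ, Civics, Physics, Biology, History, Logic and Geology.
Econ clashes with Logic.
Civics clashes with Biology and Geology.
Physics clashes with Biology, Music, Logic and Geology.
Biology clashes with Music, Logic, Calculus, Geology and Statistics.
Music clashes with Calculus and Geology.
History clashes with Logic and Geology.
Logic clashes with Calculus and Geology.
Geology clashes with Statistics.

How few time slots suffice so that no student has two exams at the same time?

5

Chemistry, Physics, Biology, Logic, Geology pairwise conflict, so at least 5 time slots are needed.
Using 5 time slots: Chemistry=4, Econ=1, Civics=3, Physics=5, Biology=1, Music=3, History=1, Logic=3, Calculus=2, Geology=2, Statistics=3. No two conflicting exams share a time slot.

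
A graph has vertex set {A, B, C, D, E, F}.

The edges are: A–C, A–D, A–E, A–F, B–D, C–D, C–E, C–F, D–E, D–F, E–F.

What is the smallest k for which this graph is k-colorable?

5

A, C, D, E, F are mutually adjacent (a clique of size 5), so at least 5 colors are needed.
A valid assignment using 5 colors: A=4, B=2, C=2, D=1, E=3, F=5. Every edge joins two different colors.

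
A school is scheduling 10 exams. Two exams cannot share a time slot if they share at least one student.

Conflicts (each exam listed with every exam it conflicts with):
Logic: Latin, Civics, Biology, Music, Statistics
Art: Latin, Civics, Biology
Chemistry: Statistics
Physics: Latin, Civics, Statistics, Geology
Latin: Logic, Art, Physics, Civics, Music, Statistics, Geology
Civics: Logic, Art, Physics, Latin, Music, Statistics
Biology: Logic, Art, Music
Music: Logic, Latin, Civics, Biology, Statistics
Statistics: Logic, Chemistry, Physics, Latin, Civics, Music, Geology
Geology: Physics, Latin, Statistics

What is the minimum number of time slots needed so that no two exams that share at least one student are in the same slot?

5

Logic, Latin, Civics, Music, Statistics all conflict with each other, so at least 5 time slots are needed.
Using 5 time slots: Logic=5, Art=2, Chemistry=1, Physics=4, Latin=1, Civics=3, Biology=1, Music=4, Statistics=2, Geology=3. Every pair that conflicts lands in different time slots.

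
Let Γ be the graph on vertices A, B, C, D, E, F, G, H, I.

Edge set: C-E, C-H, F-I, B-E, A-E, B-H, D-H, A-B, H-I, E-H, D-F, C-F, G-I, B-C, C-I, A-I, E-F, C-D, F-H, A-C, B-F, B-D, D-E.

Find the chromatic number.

B, C, D, E, F, H are pairwise adjacent (a clique of size 6), so at least 6 colors are needed.
6 colors suffice: color 1 → {C, G}; color 2 → {B, I}; color 3 → {A, H}; color 4 → {E}; color 5 → {F}; color 6 → {D}. Every edge joins two different colors.

6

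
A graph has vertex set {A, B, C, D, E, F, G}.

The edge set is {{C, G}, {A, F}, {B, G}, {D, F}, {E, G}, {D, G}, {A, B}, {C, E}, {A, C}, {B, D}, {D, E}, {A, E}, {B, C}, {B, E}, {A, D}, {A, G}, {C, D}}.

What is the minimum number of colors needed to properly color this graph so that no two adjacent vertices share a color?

6

A, B, C, D, E, G form a clique, so at least 6 colors are needed.
6 colors suffice: A=2, B=6, C=3, D=1, E=5, F=3, G=4. Each edge has distinct colors on its endpoints.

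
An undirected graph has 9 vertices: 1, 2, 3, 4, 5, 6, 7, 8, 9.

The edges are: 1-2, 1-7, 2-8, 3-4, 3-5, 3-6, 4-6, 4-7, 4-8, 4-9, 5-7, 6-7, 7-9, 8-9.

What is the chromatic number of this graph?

3

3, 4, 6 form a triangle, so at least 3 colors are needed.
3 colors suffice: color red → {2, 4, 5}; color blue → {3, 7, 8}; color green → {1, 6, 9}. Each edge has distinct colors on its endpoints.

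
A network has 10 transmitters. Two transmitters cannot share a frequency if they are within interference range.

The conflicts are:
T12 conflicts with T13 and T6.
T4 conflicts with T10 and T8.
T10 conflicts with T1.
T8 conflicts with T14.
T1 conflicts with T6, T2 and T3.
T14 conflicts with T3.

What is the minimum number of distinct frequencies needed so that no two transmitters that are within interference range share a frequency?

2

T12 and T6 conflict, so at least 2 frequencies are needed.
2 frequencies suffice: frequency 1 → {T12, T4, T1, T14}; frequency 2 → {T13, T10, T8, T6, T2, T3}. Every pair that conflicts lands in different frequencies.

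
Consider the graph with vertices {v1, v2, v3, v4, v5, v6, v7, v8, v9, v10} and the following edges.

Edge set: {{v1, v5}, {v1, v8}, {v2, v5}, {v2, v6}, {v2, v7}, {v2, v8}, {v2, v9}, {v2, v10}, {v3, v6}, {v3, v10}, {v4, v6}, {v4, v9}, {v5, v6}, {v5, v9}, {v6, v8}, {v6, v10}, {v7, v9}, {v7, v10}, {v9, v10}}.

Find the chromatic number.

4

v2, v7, v9, v10 form a clique, so at least 4 colors are needed.
One proper 4-coloring: v1=1, v2=1, v3=1, v4=1, v5=3, v6=2, v7=4, v8=3, v9=2, v10=3. Each edge has distinct colors on its endpoints.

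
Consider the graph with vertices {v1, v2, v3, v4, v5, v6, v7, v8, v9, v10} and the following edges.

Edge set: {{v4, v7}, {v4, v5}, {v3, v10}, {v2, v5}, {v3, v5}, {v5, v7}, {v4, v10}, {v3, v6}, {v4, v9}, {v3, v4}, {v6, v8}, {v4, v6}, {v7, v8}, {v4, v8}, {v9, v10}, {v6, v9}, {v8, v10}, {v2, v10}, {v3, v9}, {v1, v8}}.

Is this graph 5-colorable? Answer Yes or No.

The chromatic number is 4. v3, v4, v9, v10 are pairwise adjacent (a clique of size 4), so at least 4 colors are needed.
4 colors suffice: v1=red, v2=red, v3=blue, v4=red, v5=green, v6=green, v7=yellow, v8=blue, v9=yellow, v10=green.
Since 5 ≥ 4, a proper 5-coloring certainly exists.

Yes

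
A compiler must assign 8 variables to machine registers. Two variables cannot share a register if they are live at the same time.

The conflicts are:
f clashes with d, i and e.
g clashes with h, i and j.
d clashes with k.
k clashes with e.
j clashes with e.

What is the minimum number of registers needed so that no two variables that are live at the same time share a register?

3

The cycle f-e-j-g-i-f has odd length 5, so it cannot be 2-colored; at least 3 registers are needed.
A valid assignment using 3 registers: f=2, g=1, d=1, h=2, k=2, i=3, j=2, e=1. No two conflicting variables share a register.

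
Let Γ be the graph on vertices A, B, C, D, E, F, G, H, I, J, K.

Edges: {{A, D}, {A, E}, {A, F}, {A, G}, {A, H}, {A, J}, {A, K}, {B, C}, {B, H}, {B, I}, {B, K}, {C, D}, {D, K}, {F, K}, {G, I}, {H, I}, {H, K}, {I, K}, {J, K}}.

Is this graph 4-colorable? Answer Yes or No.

The chromatic number is 4. B, H, I, K form a clique, so at least 4 colors are needed.
One proper 4-coloring: A=1, B=4, C=1, D=3, E=2, F=3, G=2, H=3, I=1, J=3, K=2.
That is already a proper 4-coloring.

Yes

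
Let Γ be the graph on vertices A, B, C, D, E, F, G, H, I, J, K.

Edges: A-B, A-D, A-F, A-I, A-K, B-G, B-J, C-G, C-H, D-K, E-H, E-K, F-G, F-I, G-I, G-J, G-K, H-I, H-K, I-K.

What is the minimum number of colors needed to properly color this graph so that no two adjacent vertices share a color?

3

G, I, K form a triangle, so at least 3 colors are needed.
3 colors suffice: color 1 → {B, C, F, K}; color 2 → {A, G, H}; color 3 → {D, E, I, J}. Each edge has distinct colors on its endpoints.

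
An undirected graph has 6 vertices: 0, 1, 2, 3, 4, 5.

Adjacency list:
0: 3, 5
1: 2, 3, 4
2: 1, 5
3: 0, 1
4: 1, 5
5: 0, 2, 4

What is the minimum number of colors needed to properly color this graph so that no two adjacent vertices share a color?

The cycle 3-0-5-2-1-3 has odd length 5, so it cannot be 2-colored; at least 3 colors are needed.
3 colors suffice: color red → {1, 5}; color blue → {0, 2, 4}; color green → {3}. Every edge joins two different colors.

3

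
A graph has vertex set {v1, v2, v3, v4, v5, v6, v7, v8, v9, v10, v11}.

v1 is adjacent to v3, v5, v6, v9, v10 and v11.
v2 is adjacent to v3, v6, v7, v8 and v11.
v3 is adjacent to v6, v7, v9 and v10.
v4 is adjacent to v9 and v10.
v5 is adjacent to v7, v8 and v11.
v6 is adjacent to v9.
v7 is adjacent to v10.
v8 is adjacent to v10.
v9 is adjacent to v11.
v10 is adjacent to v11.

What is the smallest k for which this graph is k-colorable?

4

v1, v3, v6, v9 are mutually adjacent (a clique of size 4), so at least 4 colors are needed.
4 colors suffice: color 1 → {v3, v4, v8, v11}; color 2 → {v2, v5, v9, v10}; color 3 → {v1, v7}; color 4 → {v6}. No two adjacent vertices share a color.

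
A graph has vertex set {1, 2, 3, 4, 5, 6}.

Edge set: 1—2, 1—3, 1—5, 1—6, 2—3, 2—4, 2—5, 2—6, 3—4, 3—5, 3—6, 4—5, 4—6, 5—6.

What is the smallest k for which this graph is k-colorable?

1, 2, 3, 5, 6 are mutually adjacent (a clique of size 5), so at least 5 colors are needed.
A valid assignment using 5 colors: 1=e, 2=b, 3=d, 4=e, 5=a, 6=c. Each edge has distinct colors on its endpoints.

5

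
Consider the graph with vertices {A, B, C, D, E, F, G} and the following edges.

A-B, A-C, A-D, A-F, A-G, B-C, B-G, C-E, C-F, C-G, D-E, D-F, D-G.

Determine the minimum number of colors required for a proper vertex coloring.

A, B, C, G are mutually adjacent (a clique of size 4), so at least 4 colors are needed.
4 colors suffice: A=2, B=4, C=1, D=1, E=2, F=3, G=3. Each edge has distinct colors on its endpoints.

4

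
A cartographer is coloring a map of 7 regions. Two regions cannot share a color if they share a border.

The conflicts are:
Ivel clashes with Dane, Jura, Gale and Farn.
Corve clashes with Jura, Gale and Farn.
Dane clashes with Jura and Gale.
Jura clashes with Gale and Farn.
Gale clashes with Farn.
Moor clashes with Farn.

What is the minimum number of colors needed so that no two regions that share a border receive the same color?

4

Ivel, Jura, Gale, Farn are mutually in conflict, so at least 4 colors are needed.
4 colors suffice: Ivel=4, Corve=4, Dane=1, Jura=3, Gale=2, Moor=2, Farn=1. Each listed conflict is separated.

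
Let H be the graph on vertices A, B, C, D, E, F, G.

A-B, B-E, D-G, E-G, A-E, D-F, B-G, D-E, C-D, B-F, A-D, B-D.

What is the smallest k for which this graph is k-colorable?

B, D, E, G form a clique, so at least 4 colors are needed.
4 colors suffice: A=yellow, B=blue, C=blue, D=red, E=green, F=green, G=yellow. Every edge joins two different colors.

4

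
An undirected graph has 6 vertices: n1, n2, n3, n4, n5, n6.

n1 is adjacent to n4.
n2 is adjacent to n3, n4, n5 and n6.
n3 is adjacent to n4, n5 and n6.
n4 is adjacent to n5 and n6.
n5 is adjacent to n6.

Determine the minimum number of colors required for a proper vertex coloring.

n2, n3, n4, n5, n6 are mutually adjacent (a clique of size 5), so at least 5 colors are needed.
5 colors suffice: n1=2, n2=5, n3=4, n4=1, n5=3, n6=2. Every edge joins two different colors.

5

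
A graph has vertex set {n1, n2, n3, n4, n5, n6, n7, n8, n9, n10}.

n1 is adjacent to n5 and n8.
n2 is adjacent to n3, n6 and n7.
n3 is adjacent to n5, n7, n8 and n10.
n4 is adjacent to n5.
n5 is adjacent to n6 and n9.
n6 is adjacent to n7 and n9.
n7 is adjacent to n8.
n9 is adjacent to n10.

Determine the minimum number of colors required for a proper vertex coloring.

n2, n6, n7 are pairwise adjacent, so at least 3 colors are needed.
3 colors suffice: color 1 → {n5, n7, n10}; color 2 → {n1, n3, n4, n6}; color 3 → {n2, n8, n9}. No two adjacent vertices share a color.

3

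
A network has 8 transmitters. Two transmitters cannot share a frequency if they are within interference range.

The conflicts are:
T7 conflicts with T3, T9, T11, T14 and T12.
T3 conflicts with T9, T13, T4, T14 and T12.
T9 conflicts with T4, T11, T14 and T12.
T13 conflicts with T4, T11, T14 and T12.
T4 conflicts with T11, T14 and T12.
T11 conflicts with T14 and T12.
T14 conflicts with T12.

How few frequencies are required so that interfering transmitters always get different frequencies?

5

T13, T4, T11, T14, T12 all conflict with each other, so at least 5 frequencies are needed.
Using 5 frequencies: T7=3, T3=4, T9=5, T13=5, T4=3, T11=4, T14=2, T12=1. No two conflicting transmitters share a frequency.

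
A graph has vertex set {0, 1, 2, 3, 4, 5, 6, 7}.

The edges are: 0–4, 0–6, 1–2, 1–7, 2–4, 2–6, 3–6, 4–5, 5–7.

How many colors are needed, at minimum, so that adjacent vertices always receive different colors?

3

The cycle 5-4-2-1-7-5 has odd length 5, so it cannot be 2-colored; at least 3 colors are needed.
3 colors suffice: color a → {0, 2, 3, 5}; color b → {4, 6, 7}; color c → {1}. Each edge has distinct colors on its endpoints.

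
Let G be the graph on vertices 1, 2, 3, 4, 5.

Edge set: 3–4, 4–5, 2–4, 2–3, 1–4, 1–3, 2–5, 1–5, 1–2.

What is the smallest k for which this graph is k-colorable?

4

1, 2, 4, 5 are mutually adjacent (a clique of size 4), so at least 4 colors are needed.
4 colors suffice: 1=blue, 2=green, 3=yellow, 4=red, 5=yellow. Every edge joins two different colors.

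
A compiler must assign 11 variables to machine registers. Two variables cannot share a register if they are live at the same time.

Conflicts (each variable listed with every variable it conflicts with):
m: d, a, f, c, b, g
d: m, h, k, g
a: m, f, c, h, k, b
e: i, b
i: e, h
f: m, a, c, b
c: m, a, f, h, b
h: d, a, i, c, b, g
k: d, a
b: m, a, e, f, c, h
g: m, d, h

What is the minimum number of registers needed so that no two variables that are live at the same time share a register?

m, a, f, c, b pairwise conflict, so at least 5 registers are needed.
5 registers suffice: register 1 → {m, e, h, k}; register 2 → {d, i, b}; register 3 → {a, g}; register 4 → {c}; register 5 → {f}. Every pair that conflicts lands in different registers.

5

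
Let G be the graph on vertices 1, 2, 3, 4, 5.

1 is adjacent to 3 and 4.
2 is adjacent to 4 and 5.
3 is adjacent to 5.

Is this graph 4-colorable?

Yes

The chromatic number is 3. The cycle 4-2-5-3-1-4 has odd length 5, so it cannot be 2-colored; at least 3 colors are needed.
A valid assignment using 3 colors: 1=red, 2=blue, 3=blue, 4=green, 5=red.
Since 4 ≥ 3, a proper 4-coloring certainly exists.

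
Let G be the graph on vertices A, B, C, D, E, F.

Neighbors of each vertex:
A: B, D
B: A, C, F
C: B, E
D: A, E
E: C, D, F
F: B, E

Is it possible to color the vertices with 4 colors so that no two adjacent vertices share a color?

Yes

The chromatic number is 3. The cycle E-D-A-B-F-E has odd length 5, so it cannot be 2-colored; at least 3 colors are needed.
One proper 3-coloring: A=2, B=1, C=2, D=3, E=1, F=2.
Since 4 ≥ 3, a proper 4-coloring certainly exists.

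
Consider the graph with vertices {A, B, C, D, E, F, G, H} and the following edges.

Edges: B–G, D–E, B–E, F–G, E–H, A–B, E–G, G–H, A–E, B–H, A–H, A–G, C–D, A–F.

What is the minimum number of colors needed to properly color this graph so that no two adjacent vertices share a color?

5

A, B, E, G, H are pairwise adjacent (a clique of size 5), so at least 5 colors are needed.
5 colors suffice: A=1, B=5, C=2, D=1, E=2, F=2, G=3, H=4. Each edge has distinct colors on its endpoints.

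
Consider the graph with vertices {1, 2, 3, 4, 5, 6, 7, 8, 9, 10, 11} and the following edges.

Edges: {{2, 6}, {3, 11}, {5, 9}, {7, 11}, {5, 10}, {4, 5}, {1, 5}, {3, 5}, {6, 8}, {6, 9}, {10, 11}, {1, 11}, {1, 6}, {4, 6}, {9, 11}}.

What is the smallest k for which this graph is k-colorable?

6 and 8 are adjacent, so at least 2 colors are needed.
A valid assignment using 2 colors: 1=blue, 2=blue, 3=blue, 4=blue, 5=red, 6=red, 7=blue, 8=blue, 9=blue, 10=blue, 11=red. No two adjacent vertices share a color.

2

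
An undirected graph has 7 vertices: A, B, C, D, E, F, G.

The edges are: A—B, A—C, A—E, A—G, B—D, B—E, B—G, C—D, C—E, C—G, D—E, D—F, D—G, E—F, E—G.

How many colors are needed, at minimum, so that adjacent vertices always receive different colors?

B, D, E, G are pairwise adjacent (a clique of size 4), so at least 4 colors are needed.
4 colors suffice: color red → {E}; color blue → {A, D}; color green → {F, G}; color yellow → {B, C}. Every edge joins two different colors.

4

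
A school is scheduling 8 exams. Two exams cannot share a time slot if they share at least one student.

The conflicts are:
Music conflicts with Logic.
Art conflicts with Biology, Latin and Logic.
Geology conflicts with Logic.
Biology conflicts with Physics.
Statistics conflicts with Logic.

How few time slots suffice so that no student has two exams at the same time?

2

Art and Biology conflict, so at least 2 time slots are needed.
2 time slots suffice: Music=2, Art=2, Geology=2, Biology=1, Physics=2, Statistics=2, Latin=1, Logic=1. Every pair that conflicts lands in different time slots.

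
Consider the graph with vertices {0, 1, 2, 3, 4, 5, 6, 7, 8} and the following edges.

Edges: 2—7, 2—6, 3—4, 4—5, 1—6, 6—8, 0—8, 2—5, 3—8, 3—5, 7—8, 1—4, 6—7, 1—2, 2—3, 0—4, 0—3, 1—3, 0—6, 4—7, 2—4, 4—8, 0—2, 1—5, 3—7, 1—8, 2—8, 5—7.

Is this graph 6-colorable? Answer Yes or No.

Yes

The chromatic number is 5. 2, 3, 4, 5, 7 are mutually adjacent (a clique of size 5), so at least 5 colors are needed.
A valid assignment using 5 colors: 0=purple, 1=purple, 2=red, 3=blue, 4=green, 5=yellow, 6=blue, 7=purple, 8=yellow.
Since 6 ≥ 5, a proper 6-coloring certainly exists.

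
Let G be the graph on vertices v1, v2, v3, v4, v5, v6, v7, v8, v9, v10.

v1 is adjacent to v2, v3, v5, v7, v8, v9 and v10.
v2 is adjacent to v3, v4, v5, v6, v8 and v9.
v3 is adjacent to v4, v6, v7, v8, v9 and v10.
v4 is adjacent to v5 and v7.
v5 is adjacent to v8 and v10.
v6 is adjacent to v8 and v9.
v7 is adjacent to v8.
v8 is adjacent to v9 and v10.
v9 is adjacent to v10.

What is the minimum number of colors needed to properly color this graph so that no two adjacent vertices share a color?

v1, v3, v8, v9, v10 are mutually adjacent (a clique of size 5), so at least 5 colors are needed.
5 colors suffice: v1=3, v2=4, v3=2, v4=1, v5=2, v6=3, v7=4, v8=1, v9=5, v10=4. Every edge joins two different colors.

5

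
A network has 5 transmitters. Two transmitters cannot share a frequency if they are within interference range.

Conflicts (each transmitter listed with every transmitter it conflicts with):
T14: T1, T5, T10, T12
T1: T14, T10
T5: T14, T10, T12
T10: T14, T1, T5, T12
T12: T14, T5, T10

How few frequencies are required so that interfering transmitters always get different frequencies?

4

T14, T5, T10, T12 all conflict with each other, so at least 4 frequencies are needed.
Using 4 frequencies: T14=1, T1=3, T5=4, T10=2, T12=3. No two conflicting transmitters share a frequency.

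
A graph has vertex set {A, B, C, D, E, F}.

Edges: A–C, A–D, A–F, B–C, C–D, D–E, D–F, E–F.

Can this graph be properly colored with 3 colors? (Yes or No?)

The chromatic number is 3. D, E, F are pairwise adjacent, so at least 3 colors are needed.
A valid assignment using 3 colors: A=2, B=1, C=3, D=1, E=2, F=3.
That is already a proper 3-coloring.

Yes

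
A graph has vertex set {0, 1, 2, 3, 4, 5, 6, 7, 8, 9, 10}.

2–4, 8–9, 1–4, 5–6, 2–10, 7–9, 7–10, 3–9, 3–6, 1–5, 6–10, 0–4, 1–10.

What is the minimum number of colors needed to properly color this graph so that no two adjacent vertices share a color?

The cycle 7-9-3-6-10-7 has odd length 5, so it cannot be 2-colored; at least 3 colors are needed.
One proper 3-coloring: 0=blue, 1=blue, 2=blue, 3=green, 4=red, 5=red, 6=blue, 7=blue, 8=blue, 9=red, 10=red. No two adjacent vertices share a color.

3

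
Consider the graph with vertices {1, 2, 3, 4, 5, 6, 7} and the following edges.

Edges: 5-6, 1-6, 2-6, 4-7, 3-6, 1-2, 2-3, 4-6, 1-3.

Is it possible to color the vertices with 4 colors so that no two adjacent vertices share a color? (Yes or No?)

Yes

The chromatic number is 4. 1, 2, 3, 6 are mutually adjacent (a clique of size 4), so at least 4 colors are needed.
4 colors suffice: color a → {6, 7}; color b → {3, 4, 5}; color c → {2}; color d → {1}.
That is already a proper 4-coloring.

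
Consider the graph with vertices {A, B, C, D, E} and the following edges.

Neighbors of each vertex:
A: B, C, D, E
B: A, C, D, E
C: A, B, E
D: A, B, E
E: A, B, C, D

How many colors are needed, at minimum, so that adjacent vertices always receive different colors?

4

A, B, C, E form a clique, so at least 4 colors are needed.
4 colors suffice: color red → {B}; color blue → {A}; color green → {E}; color yellow → {C, D}. Every edge joins two different colors.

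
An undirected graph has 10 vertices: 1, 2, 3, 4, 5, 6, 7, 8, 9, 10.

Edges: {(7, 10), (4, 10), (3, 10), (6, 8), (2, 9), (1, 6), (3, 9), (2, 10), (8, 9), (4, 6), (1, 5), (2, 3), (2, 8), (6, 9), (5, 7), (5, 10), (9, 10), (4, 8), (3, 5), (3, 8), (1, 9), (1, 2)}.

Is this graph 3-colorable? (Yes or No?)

No

2, 3, 9, 10 are pairwise adjacent (a clique of size 4), so at least 4 colors are needed.
So 3 colors are not enough.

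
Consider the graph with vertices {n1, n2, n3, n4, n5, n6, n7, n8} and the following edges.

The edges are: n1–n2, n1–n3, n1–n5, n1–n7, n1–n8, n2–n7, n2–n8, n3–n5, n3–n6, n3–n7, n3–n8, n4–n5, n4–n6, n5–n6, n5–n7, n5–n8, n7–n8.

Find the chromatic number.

5

n1, n3, n5, n7, n8 form a clique, so at least 5 colors are needed.
5 colors suffice: color R → {n2, n5}; color B → {n6, n7}; color G → {n3, n4}; color Y → {n8}; color P → {n1}. Every edge joins two different colors.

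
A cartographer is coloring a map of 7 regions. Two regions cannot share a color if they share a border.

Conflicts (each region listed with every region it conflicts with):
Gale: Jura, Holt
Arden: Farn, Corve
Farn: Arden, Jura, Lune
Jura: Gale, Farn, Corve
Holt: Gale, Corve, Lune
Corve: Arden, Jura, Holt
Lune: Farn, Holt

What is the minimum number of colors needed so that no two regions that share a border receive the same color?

The cycle Lune-Farn-Arden-Corve-Holt-Lune has odd length 5, so it cannot be 2-colored; at least 3 colors are needed.
3 colors suffice: color 1 → {Gale, Farn, Corve}; color 2 → {Arden, Jura, Holt}; color 3 → {Lune}. Each listed conflict is separated.

3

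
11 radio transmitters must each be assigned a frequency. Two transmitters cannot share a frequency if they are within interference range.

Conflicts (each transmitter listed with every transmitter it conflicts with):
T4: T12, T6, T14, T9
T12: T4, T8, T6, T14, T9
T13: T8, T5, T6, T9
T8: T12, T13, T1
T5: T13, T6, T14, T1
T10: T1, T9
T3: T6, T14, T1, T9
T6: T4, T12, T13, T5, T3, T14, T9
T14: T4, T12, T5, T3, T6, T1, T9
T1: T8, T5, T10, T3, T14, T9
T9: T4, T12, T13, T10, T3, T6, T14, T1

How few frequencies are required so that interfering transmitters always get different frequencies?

T4, T12, T6, T14, T9 are mutually in conflict, so at least 5 frequencies are needed.
5 frequencies suffice: frequency 1 → {T8, T5, T9}; frequency 2 → {T6, T1}; frequency 3 → {T13, T10, T14}; frequency 4 → {T12, T3}; frequency 5 → {T4}. Every pair that conflicts lands in different frequencies.

5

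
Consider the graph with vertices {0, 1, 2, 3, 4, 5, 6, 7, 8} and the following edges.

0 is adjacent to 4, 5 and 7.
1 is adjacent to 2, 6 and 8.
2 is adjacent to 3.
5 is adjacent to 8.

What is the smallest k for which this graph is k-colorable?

0 and 7 are adjacent, so at least 2 colors are needed.
A valid assignment using 2 colors: 0=a, 1=b, 2=a, 3=b, 4=b, 5=b, 6=a, 7=b, 8=a. No two adjacent vertices share a color.

2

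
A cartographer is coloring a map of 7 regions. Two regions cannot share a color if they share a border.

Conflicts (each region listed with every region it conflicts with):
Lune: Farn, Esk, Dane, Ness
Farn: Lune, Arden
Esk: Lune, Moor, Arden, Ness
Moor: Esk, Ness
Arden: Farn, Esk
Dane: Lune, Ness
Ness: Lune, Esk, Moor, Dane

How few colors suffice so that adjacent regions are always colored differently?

3

Lune, Dane, Ness are mutually in conflict, so at least 3 colors are needed.
One proper 3-coloring: Lune=3, Farn=1, Esk=1, Moor=3, Arden=2, Dane=1, Ness=2. Every pair that conflicts lands in different colors.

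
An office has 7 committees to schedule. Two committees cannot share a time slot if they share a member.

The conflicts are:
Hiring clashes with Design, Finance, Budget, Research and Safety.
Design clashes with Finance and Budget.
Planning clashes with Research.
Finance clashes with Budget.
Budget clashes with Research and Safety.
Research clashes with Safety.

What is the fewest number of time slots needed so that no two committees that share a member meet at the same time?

4

Hiring, Design, Finance, Budget all conflict with each other, so at least 4 time slots are needed.
4 time slots suffice: time slot 1 → {Planning, Budget}; time slot 2 → {Hiring}; time slot 3 → {Design, Research}; time slot 4 → {Finance, Safety}. Each listed conflict is separated.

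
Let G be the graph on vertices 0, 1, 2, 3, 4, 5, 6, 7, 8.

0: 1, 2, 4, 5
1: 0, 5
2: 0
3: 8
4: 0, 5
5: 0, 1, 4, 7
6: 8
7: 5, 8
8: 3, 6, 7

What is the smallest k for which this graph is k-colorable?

3

0, 1, 5 form a triangle, so at least 3 colors are needed.
One proper 3-coloring: 0=red, 1=green, 2=blue, 3=blue, 4=green, 5=blue, 6=blue, 7=green, 8=red. Each edge has distinct colors on its endpoints.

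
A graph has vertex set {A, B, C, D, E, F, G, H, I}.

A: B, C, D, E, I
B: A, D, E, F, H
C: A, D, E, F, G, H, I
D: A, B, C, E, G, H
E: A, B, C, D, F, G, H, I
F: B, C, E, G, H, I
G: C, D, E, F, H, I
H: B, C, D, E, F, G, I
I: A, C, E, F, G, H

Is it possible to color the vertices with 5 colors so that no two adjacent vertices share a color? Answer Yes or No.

C, E, F, G, H, I form a clique, so at least 6 colors are needed.
So 5 colors are not enough.

No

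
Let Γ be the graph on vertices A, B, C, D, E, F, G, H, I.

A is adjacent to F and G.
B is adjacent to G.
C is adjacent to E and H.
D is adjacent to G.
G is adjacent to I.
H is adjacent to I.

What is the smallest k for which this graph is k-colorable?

H and I are adjacent, so at least 2 colors are needed.
2 colors suffice: A=blue, B=blue, C=blue, D=blue, E=red, F=red, G=red, H=red, I=blue. No two adjacent vertices share a color.

2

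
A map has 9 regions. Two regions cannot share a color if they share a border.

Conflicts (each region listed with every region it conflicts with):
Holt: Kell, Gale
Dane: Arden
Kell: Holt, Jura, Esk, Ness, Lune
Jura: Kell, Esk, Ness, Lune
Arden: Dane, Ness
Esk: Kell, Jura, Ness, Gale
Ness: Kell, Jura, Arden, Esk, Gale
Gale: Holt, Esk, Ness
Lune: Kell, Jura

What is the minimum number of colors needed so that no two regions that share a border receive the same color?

4

Kell, Jura, Esk, Ness are mutually in conflict, so at least 4 colors are needed.
4 colors suffice: color 1 → {Holt, Dane, Ness, Lune}; color 2 → {Kell, Arden, Gale}; color 3 → {Esk}; color 4 → {Jura}. No two conflicting regions share a color.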